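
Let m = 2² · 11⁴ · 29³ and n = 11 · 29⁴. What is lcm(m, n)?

41421204484

max exponent per prime: 2² · 11⁴ · 29⁴ = 41421204484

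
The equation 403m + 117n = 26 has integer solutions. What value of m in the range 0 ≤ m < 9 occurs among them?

gcd(403, 117) = 13 (Euclid: 403 = 3·117 + 52; 117 = 2·52 + 13; 52 = 4·13 + 0), and 13 | 26.
Extended Euclid: 403·(-2) + 117·(7) = 13. Scale by 2: m₀ = -4.
General solution m = m₀ + 9t; reducing mod 9 gives m = 5 (and n = -17).

5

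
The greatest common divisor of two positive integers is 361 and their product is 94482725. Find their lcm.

gcd·lcm = product, so lcm = 94482725/361 = 261725.

261725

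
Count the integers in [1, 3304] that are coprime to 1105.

2296

1105 = 5·13·17. Inclusion–exclusion on these primes:
3304 − ⌊3304/5⌋ − ⌊3304/13⌋ − ⌊3304/17⌋ + ⌊3304/65⌋ + ⌊3304/85⌋ + ⌊3304/221⌋ − ⌊3304/1105⌋ = 2296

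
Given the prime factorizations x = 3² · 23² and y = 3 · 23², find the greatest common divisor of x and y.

1587

min exponent per shared prime: 3 · 23² = 1587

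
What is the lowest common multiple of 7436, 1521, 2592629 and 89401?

7436 = 2² · 11 · 13²; 1521 = 3² · 13²; 2592629 = 13² · 23² · 29; 89401 = 13² · 23²
lcm takes max exponent of each prime: 2² · 3² · 11 · 13² · 23² · 29 = 1026681084

1026681084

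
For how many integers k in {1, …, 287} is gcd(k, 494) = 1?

494 = 2·13·19. Inclusion–exclusion on these primes:
287 − ⌊287/2⌋ − ⌊287/13⌋ − ⌊287/19⌋ + ⌊287/26⌋ + ⌊287/38⌋ + ⌊287/247⌋ − ⌊287/494⌋ = 126

126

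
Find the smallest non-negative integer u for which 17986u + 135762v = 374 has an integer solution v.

2189

Euclid: 135762 = 7·17986 + 9860; 17986 = 1·9860 + 8126; 9860 = 1·8126 + 1734; 8126 = 4·1734 + 1190; 1734 = 1·1190 + 544; 1190 = 2·544 + 102; 544 = 5·102 + 34; 102 = 3·34 + 0 → gcd = 34; 374 = 34·11.
Back-substitution yields 17986·(-1253) + 135762·(166) = 34, so one solution is u = -1253·11 = -13783, v = 166·11 = 1826.
Solutions in u differ by 135762/34 = 3993; the one in [0, 3993) is -13783 mod 3993 = 2189.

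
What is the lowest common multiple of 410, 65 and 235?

lcm(410, 65) = 410·65/gcd = 26650/5 = 5330
lcm(5330, 235) = 5330·235/gcd = 1252550/5 = 250510

250510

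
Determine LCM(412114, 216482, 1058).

1025975523902

412114 = 2 · 17² · 23 · 31; 216482 = 2 · 7² · 47²; 1058 = 2 · 23²
lcm takes max exponent of each prime: 2 · 7² · 17² · 23² · 31 · 47² = 1025975523902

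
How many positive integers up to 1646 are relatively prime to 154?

Prime factors of 154: 2, 7, 11. Count integers ≤ 1646 divisible by none of them.
By inclusion–exclusion: 1646 − ⌊1646/2⌋ − ⌊1646/7⌋ − ⌊1646/11⌋ + ⌊1646/14⌋ + ⌊1646/22⌋ + ⌊1646/77⌋ − ⌊1646/154⌋ = 641.

641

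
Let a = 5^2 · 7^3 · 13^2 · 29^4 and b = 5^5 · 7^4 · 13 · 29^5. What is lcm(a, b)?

max exponent per prime: 5^5 · 7^4 · 13^2 · 29^5 = 26008713808065625

26008713808065625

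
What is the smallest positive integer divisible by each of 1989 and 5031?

gcd first: 5031 = 2·1989 + 1053; 1989 = 1·1053 + 936; 1053 = 1·936 + 117; 936 = 8·117 + 0 → gcd = 117
lcm = 1989·5031/gcd = 10006659/117 = 85527

85527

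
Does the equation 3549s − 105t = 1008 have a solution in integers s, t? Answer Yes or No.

By Bézout, 3549s − 105t = 1008 has integer solutions iff gcd(3549, 105) | 1008.
Euclid: 3549 = 33·105 + 84; 105 = 1·84 + 21; 84 = 4·21 + 0. gcd = 21; 1008 mod 21 = 0. Yes.

Yes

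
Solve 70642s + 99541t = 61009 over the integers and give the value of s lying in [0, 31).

22

gcd(70642, 99541) = 3211 (Euclid: 99541 = 1·70642 + 28899; 70642 = 2·28899 + 12844; 28899 = 2·12844 + 3211; 12844 = 4·3211 + 0), and 3211 | 61009.
Extended Euclid: 70642·(-7) + 99541·(5) = 3211. Scale by 19: s₀ = -133.
General solution s = s₀ + 31k; reducing mod 31 gives s = 22 (and t = -15).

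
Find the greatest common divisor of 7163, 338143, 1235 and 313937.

7163 = 13 · 19 · 29; 338143 = 13 · 19 · 37²; 1235 = 5 · 13 · 19; 313937 = 13 · 19 · 31 · 41
gcd takes min exponent of each prime: 13 · 19 = 247

247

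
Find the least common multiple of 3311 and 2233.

96019

gcd first: 3311 = 1·2233 + 1078; 2233 = 2·1078 + 77; 1078 = 14·77 + 0 → gcd = 77
lcm = 3311·2233/gcd = 7393463/77 = 96019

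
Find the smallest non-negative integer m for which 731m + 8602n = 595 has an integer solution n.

295

Euclid: 8602 = 11·731 + 561; 731 = 1·561 + 170; 561 = 3·170 + 51; 170 = 3·51 + 17; 51 = 3·17 + 0 → gcd = 17; 595 = 17·35.
Back-substitution yields 731·(153) + 8602·(-13) = 17, so one solution is m = 153·35 = 5355, n = -13·35 = -455.
Solutions in m differ by 8602/17 = 506; the one in [0, 506) is 5355 mod 506 = 295.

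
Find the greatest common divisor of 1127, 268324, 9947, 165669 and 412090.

49

gcd(1127, 268324): 268324 = 238·1127 + 98; 1127 = 11·98 + 49; 98 = 2·49 + 0 → 49
gcd(49, 9947): 9947 = 203·49 + 0 → 49
gcd(49, 165669): 165669 = 3381·49 + 0 → 49
gcd(49, 412090): 412090 = 8410·49 + 0 → 49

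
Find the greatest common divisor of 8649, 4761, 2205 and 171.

gcd(8649, 4761): 8649 = 1·4761 + 3888; 4761 = 1·3888 + 873; 3888 = 4·873 + 396; 873 = 2·396 + 81; 396 = 4·81 + 72; 81 = 1·72 + 9; 72 = 8·9 + 0 → 9
gcd(9, 2205): 2205 = 245·9 + 0 → 9
gcd(9, 171): 171 = 19·9 + 0 → 9

9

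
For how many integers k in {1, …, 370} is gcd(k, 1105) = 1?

257

1105 = 5·13·17. Inclusion–exclusion on these primes:
370 − ⌊370/5⌋ − ⌊370/13⌋ − ⌊370/17⌋ + ⌊370/65⌋ + ⌊370/85⌋ + ⌊370/221⌋ − ⌊370/1105⌋ = 257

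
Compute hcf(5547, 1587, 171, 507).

3

gcd(5547, 1587): 5547 = 3·1587 + 786; 1587 = 2·786 + 15; 786 = 52·15 + 6; 15 = 2·6 + 3; 6 = 2·3 + 0 → 3
gcd(3, 171): 171 = 57·3 + 0 → 3
gcd(3, 507): 507 = 169·3 + 0 → 3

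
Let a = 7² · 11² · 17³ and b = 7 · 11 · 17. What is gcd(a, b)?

min exponent per shared prime: 7 · 11 · 17 = 1309

1309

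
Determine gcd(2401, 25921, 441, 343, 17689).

49

2401 = 7⁴; 25921 = 7² · 23²; 441 = 3² · 7²; 343 = 7³; 17689 = 7² · 19²
gcd takes min exponent of each prime: 7² = 49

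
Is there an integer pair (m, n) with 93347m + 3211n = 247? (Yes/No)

gcd(93347, 3211): 93347 = 29·3211 + 228; 3211 = 14·228 + 19; 228 = 12·19 + 0 → 19
19 divides 247, so a solution exists.

Yes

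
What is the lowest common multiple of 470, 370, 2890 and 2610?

470 = 2 · 5 · 47; 370 = 2 · 5 · 37; 2890 = 2 · 5 · 17²; 2610 = 2 · 3² · 5 · 29
lcm takes max exponent of each prime: 2 · 3² · 5 · 17² · 29 · 37 · 47 = 1311710310

1311710310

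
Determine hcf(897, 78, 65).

gcd(897, 78): 897 = 11·78 + 39; 78 = 2·39 + 0 → 39
gcd(39, 65): 65 = 1·39 + 26; 39 = 1·26 + 13; 26 = 2·13 + 0 → 13

13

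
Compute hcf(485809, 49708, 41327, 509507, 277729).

gcd(485809, 49708): 485809 = 9·49708 + 38437; 49708 = 1·38437 + 11271; 38437 = 3·11271 + 4624; 11271 = 2·4624 + 2023; 4624 = 2·2023 + 578; 2023 = 3·578 + 289; 578 = 2·289 + 0 → 289
gcd(289, 41327): 41327 = 143·289 + 0 → 289
gcd(289, 509507): 509507 = 1763·289 + 0 → 289
gcd(289, 277729): 277729 = 961·289 + 0 → 289

289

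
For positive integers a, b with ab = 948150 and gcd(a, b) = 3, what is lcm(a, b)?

316050

Since gcd(a,b)·lcm(a,b) = ab, lcm = 948150/3 = 316050.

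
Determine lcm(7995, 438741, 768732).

251986505940

7995 = 3 · 5 · 13 · 41; 438741 = 3² · 29 · 41²; 768732 = 2² · 3 · 29 · 47²
lcm takes max exponent of each prime: 2² · 3² · 5 · 13 · 29 · 41² · 47² = 251986505940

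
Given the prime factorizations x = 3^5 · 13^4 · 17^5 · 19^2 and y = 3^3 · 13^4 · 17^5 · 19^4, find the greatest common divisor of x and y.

395265566218419

min exponent per shared prime: 3^3 · 13^4 · 17^5 · 19^2 = 395265566218419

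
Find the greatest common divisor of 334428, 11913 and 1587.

3

gcd(334428, 11913): 334428 = 28·11913 + 864; 11913 = 13·864 + 681; 864 = 1·681 + 183; 681 = 3·183 + 132; 183 = 1·132 + 51; 132 = 2·51 + 30; 51 = 1·30 + 21; 30 = 1·21 + 9; 21 = 2·9 + 3; 9 = 3·3 + 0 → 3
gcd(3, 1587): 1587 = 529·3 + 0 → 3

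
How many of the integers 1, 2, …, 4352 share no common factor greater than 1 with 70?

70 = 2·5·7. Inclusion–exclusion on these primes:
4352 − ⌊4352/2⌋ − ⌊4352/5⌋ − ⌊4352/7⌋ + ⌊4352/10⌋ + ⌊4352/14⌋ + ⌊4352/35⌋ − ⌊4352/70⌋ = 1492

1492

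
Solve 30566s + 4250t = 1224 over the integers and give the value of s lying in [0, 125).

64

Euclid: 30566 = 7·4250 + 816; 4250 = 5·816 + 170; 816 = 4·170 + 136; 170 = 1·136 + 34; 136 = 4·34 + 0 → gcd = 34; 1224 = 34·36.
Back-substitution yields 30566·(-26) + 4250·(187) = 34, so one solution is s = -26·36 = -936, t = 187·36 = 6732.
Solutions in s differ by 4250/34 = 125; the one in [0, 125) is -936 mod 125 = 64.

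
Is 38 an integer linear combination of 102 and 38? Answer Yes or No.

Yes

gcd(102, 38): 102 = 2·38 + 26; 38 = 1·26 + 12; 26 = 2·12 + 2; 12 = 6·2 + 0 → 2
2 divides 38, so a solution exists.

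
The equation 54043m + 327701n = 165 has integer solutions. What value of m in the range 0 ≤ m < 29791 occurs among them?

20368

Reduce mod 327701: 54043m ≡ 165 (mod 327701). With g = gcd(54043, 327701) = 11 dividing 165, divide through: 4913m ≡ 15 (mod 29791).
Since gcd(4913, 29791) = 1, m ≡ 15·(4913)⁻¹ ≡ 20368 (mod 29791). Smallest non-negative: 20368.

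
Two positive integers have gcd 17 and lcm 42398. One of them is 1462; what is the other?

a·b = gcd·lcm = 17·42398 = 720766, so b = 720766/1462 = 493.

493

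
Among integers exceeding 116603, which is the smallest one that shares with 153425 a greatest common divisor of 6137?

153425 = 6137·25. Any a with gcd(a, 153425) = 6137 is a multiple of 6137, say 6137s, with s coprime to 25.
Need s > 116603/6137, so s ≥ 20. First s ≥ 20 with gcd(s, 25) = 1 is s = 21. Thus a = 6137·21 = 128877.

128877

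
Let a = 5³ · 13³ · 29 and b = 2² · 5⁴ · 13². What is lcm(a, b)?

159282500

max exponent per prime: 2² · 5⁴ · 13³ · 29 = 159282500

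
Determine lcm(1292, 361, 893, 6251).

8076292

1292 = 2² · 17 · 19; 361 = 19²; 893 = 19 · 47; 6251 = 7 · 19 · 47
lcm takes max exponent of each prime: 2² · 7 · 17 · 19² · 47 = 8076292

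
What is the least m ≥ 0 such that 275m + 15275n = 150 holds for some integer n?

556

Reduce mod 15275: 275m ≡ 150 (mod 15275). With g = gcd(275, 15275) = 25 dividing 150, divide through: 11m ≡ 6 (mod 611).
Since gcd(11, 611) = 1, m ≡ 6·(11)⁻¹ ≡ 556 (mod 611). Smallest non-negative: 556.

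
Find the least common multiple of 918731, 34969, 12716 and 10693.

1495694068

918731 = 11 · 17⁴; 34969 = 11² · 17²; 12716 = 2² · 11 · 17²; 10693 = 17² · 37
lcm takes max exponent of each prime: 2² · 11² · 17⁴ · 37 = 1495694068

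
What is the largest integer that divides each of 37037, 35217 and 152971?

91

37037 = 7 · 11 · 13 · 37; 35217 = 3² · 7 · 13 · 43; 152971 = 7 · 13 · 41²
gcd takes min exponent of each prime: 7 · 13 = 91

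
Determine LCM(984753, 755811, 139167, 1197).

lcm(984753, 755811) = 984753·755811/gcd = 744287149683/63 = 11814081741
lcm(11814081741, 139167) = 11814081741·139167/gcd = 1644130313649747/63 = 26097306565869
lcm(26097306565869, 1197) = 26097306565869·1197/gcd = 31238475959345193/63 = 495848824751511

495848824751511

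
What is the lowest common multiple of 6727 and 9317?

8953637

gcd first: 9317 = 1·6727 + 2590; 6727 = 2·2590 + 1547; 2590 = 1·1547 + 1043; 1547 = 1·1043 + 504; 1043 = 2·504 + 35; 504 = 14·35 + 14; 35 = 2·14 + 7; 14 = 2·7 + 0 → gcd = 7
lcm = 6727·9317/gcd = 62675459/7 = 8953637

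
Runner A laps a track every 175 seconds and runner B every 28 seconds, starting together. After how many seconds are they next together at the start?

gcd first: 175 = 6·28 + 7; 28 = 4·7 + 0 → gcd = 7
lcm = 175·28/gcd = 4900/7 = 700

700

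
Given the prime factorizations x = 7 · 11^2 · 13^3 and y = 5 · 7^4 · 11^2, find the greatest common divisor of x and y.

847

min exponent per shared prime: 7 · 11^2 = 847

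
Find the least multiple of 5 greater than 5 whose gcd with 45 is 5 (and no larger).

gcd(a, 45) = 5 forces 5 | a; write a = 5s. Then gcd(5s, 5·9) = 5·gcd(s, 9), so need gcd(s, 9) = 1.
5s > 5 gives s ≥ 2. The least s ≥ 2 coprime to 9 is 2, so a = 5·2 = 10.

10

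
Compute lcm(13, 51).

13 = 13; 51 = 3 · 17
max exponents: 3 · 13 · 17 = 663

663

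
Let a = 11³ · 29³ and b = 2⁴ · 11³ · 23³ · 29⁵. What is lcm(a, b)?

max exponent per prime: 2⁴ · 11³ · 23³ · 29⁵ = 5314611655908368

5314611655908368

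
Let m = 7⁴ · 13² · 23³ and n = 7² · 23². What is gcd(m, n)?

25921

min exponent per shared prime: 7² · 23² = 25921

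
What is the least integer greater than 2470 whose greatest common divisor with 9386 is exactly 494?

9386 = 494·19. Any a with gcd(a, 9386) = 494 is a multiple of 494, say 494s, with s coprime to 19.
Need s > 2470/494, so s ≥ 6. First s ≥ 6 with gcd(s, 19) = 1 is s = 6. Thus a = 494·6 = 2964.

2964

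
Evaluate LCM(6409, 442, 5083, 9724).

6409 = 13 · 17 · 29; 442 = 2 · 13 · 17; 5083 = 13 · 17 · 23; 9724 = 2² · 11 · 13 · 17
lcm takes max exponent of each prime: 2² · 11 · 13 · 17 · 23 · 29 = 6485908

6485908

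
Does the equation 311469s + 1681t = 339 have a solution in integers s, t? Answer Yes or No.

Yes

gcd(311469, 1681): 311469 = 185·1681 + 484; 1681 = 3·484 + 229; 484 = 2·229 + 26; 229 = 8·26 + 21; 26 = 1·21 + 5; 21 = 4·5 + 1; 5 = 5·1 + 0 → 1
1 divides 339, so a solution exists.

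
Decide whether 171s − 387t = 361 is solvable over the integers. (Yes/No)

No

gcd(171, 387): 387 = 2·171 + 45; 171 = 3·45 + 36; 45 = 1·36 + 9; 36 = 4·9 + 0 → 9
9 does not divide 361, so a solution does not exist.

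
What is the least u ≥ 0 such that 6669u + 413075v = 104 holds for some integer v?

5141

Euclid: 413075 = 61·6669 + 6266; 6669 = 1·6266 + 403; 6266 = 15·403 + 221; 403 = 1·221 + 182; 221 = 1·182 + 39; 182 = 4·39 + 26; 39 = 1·26 + 13; 26 = 2·13 + 0 → gcd = 13; 104 = 13·8.
Back-substitution yields 6669·(-11273) + 413075·(182) = 13, so one solution is u = -11273·8 = -90184, v = 182·8 = 1456.
Solutions in u differ by 413075/13 = 31775; the one in [0, 31775) is -90184 mod 31775 = 5141.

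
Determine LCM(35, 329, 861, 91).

35 = 5 · 7; 329 = 7 · 47; 861 = 3 · 7 · 41; 91 = 7 · 13
lcm takes max exponent of each prime: 3 · 5 · 7 · 13 · 41 · 47 = 2630355

2630355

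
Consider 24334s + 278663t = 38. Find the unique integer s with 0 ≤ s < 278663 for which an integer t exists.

148321

Euclid: 278663 = 11·24334 + 10989; 24334 = 2·10989 + 2356; 10989 = 4·2356 + 1565; 2356 = 1·1565 + 791; 1565 = 1·791 + 774; 791 = 1·774 + 17; 774 = 45·17 + 9; 17 = 1·9 + 8; 9 = 1·8 + 1; 8 = 8·1 + 0 → gcd = 1; 38 = 1·38.
Back-substitution yields 24334·(-32763) + 278663·(2861) = 1, so one solution is s = -32763·38 = -1244994, t = 2861·38 = 108718.
Solutions in s differ by 278663/1 = 278663; the one in [0, 278663) is -1244994 mod 278663 = 148321.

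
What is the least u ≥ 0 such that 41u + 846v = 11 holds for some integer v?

805

gcd(41, 846) = 1 (Euclid: 846 = 20·41 + 26; 41 = 1·26 + 15; 26 = 1·15 + 11; 15 = 1·11 + 4; 11 = 2·4 + 3; 4 = 1·3 + 1; 3 = 3·1 + 0), and 1 | 11.
Extended Euclid: 41·(227) + 846·(-11) = 1. Scale by 11: u₀ = 2497.
General solution u = u₀ + 846t; reducing mod 846 gives u = 805 (and v = -39).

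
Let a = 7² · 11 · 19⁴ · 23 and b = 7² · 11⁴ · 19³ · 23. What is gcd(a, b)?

85031023

min exponent per shared prime: 7² · 11 · 19³ · 23 = 85031023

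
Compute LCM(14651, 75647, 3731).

lcm(14651, 75647) = 14651·75647/gcd = 1108304197/299 = 3706703
lcm(3706703, 3731) = 3706703·3731/gcd = 13829708893/91 = 151974823

151974823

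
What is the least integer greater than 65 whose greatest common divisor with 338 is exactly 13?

91

Multiples of 13 above 65: 13·6, 13·7, … . Need the cofactor coprime to 338/13 = 26.
Checking s = 6, 7, … the first with gcd(s, 26) = 1 is s = 7, giving 91.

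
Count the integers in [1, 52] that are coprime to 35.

35 = 5·7. Inclusion–exclusion on these primes:
52 − ⌊52/5⌋ − ⌊52/7⌋ + ⌊52/35⌋ = 36

36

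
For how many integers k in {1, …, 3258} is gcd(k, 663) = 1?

1887

663 = 3·13·17. Inclusion–exclusion on these primes:
3258 − ⌊3258/3⌋ − ⌊3258/13⌋ − ⌊3258/17⌋ + ⌊3258/39⌋ + ⌊3258/51⌋ + ⌊3258/221⌋ − ⌊3258/663⌋ = 1887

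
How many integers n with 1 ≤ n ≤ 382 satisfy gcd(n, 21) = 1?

21 = 3·7. Inclusion–exclusion on these primes:
382 − ⌊382/3⌋ − ⌊382/7⌋ + ⌊382/21⌋ = 219

219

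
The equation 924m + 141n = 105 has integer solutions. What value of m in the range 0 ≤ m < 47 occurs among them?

14

gcd(924, 141) = 3 (Euclid: 924 = 6·141 + 78; 141 = 1·78 + 63; 78 = 1·63 + 15; 63 = 4·15 + 3; 15 = 5·3 + 0), and 3 | 105.
Extended Euclid: 924·(-9) + 141·(59) = 3. Scale by 35: m₀ = -315.
General solution m = m₀ + 47t; reducing mod 47 gives m = 14 (and n = -91).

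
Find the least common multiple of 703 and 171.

6327

703 = 19 · 37; 171 = 3² · 19
max exponents: 3² · 19 · 37 = 6327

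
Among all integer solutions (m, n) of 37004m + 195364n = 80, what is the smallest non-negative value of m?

7328

gcd(37004, 195364) = 4 (Euclid: 195364 = 5·37004 + 10344; 37004 = 3·10344 + 5972; 10344 = 1·5972 + 4372; 5972 = 1·4372 + 1600; 4372 = 2·1600 + 1172; 1600 = 1·1172 + 428; 1172 = 2·428 + 316; 428 = 1·316 + 112; 316 = 2·112 + 92; 112 = 1·92 + 20; 92 = 4·20 + 12; 20 = 1·12 + 8; 12 = 1·8 + 4; 8 = 2·4 + 0), and 4 | 80.
Extended Euclid: 37004·(-19170) + 195364·(3631) = 4. Scale by 20: m₀ = -383400.
General solution m = m₀ + 48841t; reducing mod 48841 gives m = 7328 (and n = -1388).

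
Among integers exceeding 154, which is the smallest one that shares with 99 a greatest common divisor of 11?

176

Multiples of 11 above 154: 11·15, 11·16, … . Need the cofactor coprime to 99/11 = 9.
Checking s = 15, 16, … the first with gcd(s, 9) = 1 is s = 16, giving 176.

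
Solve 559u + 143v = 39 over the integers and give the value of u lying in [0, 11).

8

gcd(559, 143) = 13 (Euclid: 559 = 3·143 + 130; 143 = 1·130 + 13; 130 = 10·13 + 0), and 13 | 39.
Extended Euclid: 559·(-1) + 143·(4) = 13. Scale by 3: u₀ = -3.
General solution u = u₀ + 11t; reducing mod 11 gives u = 8 (and v = -31).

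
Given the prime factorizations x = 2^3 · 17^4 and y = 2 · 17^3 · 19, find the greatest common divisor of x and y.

9826

min exponent per shared prime: 2 · 17^3 = 9826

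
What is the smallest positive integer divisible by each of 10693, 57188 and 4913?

611511284

10693 = 17² · 37; 57188 = 2² · 17 · 29²; 4913 = 17³
lcm takes max exponent of each prime: 2² · 17³ · 29² · 37 = 611511284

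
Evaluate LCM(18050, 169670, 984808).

18050 = 2 · 5² · 19²; 169670 = 2 · 5 · 19² · 47; 984808 = 2³ · 11 · 19² · 31
lcm takes max exponent of each prime: 2³ · 5² · 11 · 19² · 31 · 47 = 1157149400

1157149400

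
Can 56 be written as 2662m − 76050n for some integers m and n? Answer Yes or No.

gcd(2662, 76050): 76050 = 28·2662 + 1514; 2662 = 1·1514 + 1148; 1514 = 1·1148 + 366; 1148 = 3·366 + 50; 366 = 7·50 + 16; 50 = 3·16 + 2; 16 = 8·2 + 0 → 2
2 divides 56, so a solution exists.

Yes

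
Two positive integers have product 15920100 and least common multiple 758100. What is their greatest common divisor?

gcd·lcm = product, so gcd = 15920100/758100 = 21.

21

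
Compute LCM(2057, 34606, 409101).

1989049062

lcm(2057, 34606) = 2057·34606/gcd = 71184542/121 = 588302
lcm(588302, 409101) = 588302·409101/gcd = 240674936502/121 = 1989049062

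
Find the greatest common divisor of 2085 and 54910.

5

Euclid: 54910 = 26·2085 + 700; 2085 = 2·700 + 685; 700 = 1·685 + 15; 685 = 45·15 + 10; 15 = 1·10 + 5; 10 = 2·5 + 0. Last nonzero remainder: 5.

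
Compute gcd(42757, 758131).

42757 = 11 · 13² · 23
758131 = 11 · 41³
Common: 11 = 11

11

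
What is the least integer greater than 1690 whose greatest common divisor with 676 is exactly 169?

1859

676 = 169·4. Any a with gcd(a, 676) = 169 is a multiple of 169, say 169s, with s coprime to 4.
Need s > 1690/169, so s ≥ 11. First s ≥ 11 with gcd(s, 4) = 1 is s = 11. Thus a = 169·11 = 1859.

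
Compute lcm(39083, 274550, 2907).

39083 = 11² · 17 · 19; 274550 = 2 · 5² · 17² · 19; 2907 = 3² · 17 · 19
lcm takes max exponent of each prime: 2 · 3² · 5² · 11² · 17² · 19 = 298984950

298984950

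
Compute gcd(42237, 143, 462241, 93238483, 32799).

13

gcd(42237, 143): 42237 = 295·143 + 52; 143 = 2·52 + 39; 52 = 1·39 + 13; 39 = 3·13 + 0 → 13
gcd(13, 462241): 462241 = 35557·13 + 0 → 13
gcd(13, 93238483): 93238483 = 7172191·13 + 0 → 13
gcd(13, 32799): 32799 = 2523·13 + 0 → 13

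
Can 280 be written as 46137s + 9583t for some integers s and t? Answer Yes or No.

gcd(46137, 9583): 46137 = 4·9583 + 7805; 9583 = 1·7805 + 1778; 7805 = 4·1778 + 693; 1778 = 2·693 + 392; 693 = 1·392 + 301; 392 = 1·301 + 91; 301 = 3·91 + 28; 91 = 3·28 + 7; 28 = 4·7 + 0 → 7
7 divides 280, so a solution exists.

Yes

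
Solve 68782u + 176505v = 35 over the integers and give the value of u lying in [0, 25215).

Euclid: 176505 = 2·68782 + 38941; 68782 = 1·38941 + 29841; 38941 = 1·29841 + 9100; 29841 = 3·9100 + 2541; 9100 = 3·2541 + 1477; 2541 = 1·1477 + 1064; 1477 = 1·1064 + 413; 1064 = 2·413 + 238; 413 = 1·238 + 175; 238 = 1·175 + 63; 175 = 2·63 + 49; 63 = 1·49 + 14; 49 = 3·14 + 7; 14 = 2·7 + 0 → gcd = 7; 35 = 7·5.
Back-substitution yields 68782·(-11114) + 176505·(4331) = 7, so one solution is u = -11114·5 = -55570, v = 4331·5 = 21655.
Solutions in u differ by 176505/7 = 25215; the one in [0, 25215) is -55570 mod 25215 = 20075.

20075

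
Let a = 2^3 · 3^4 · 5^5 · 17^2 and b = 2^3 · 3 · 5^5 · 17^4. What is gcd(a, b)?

min exponent per shared prime: 2^3 · 3 · 5^5 · 17^2 = 21675000

21675000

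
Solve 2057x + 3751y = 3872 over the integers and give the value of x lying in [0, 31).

11

Reduce mod 3751: 2057x ≡ 3872 (mod 3751). With g = gcd(2057, 3751) = 121 dividing 3872, divide through: 17x ≡ 32 (mod 31).
Since gcd(17, 31) = 1, x ≡ 32·(17)⁻¹ ≡ 11 (mod 31). Smallest non-negative: 11.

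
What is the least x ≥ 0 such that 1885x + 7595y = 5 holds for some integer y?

552

gcd(1885, 7595) = 5 (Euclid: 7595 = 4·1885 + 55; 1885 = 34·55 + 15; 55 = 3·15 + 10; 15 = 1·10 + 5; 10 = 2·5 + 0), and 5 | 5.
Extended Euclid: 1885·(552) + 7595·(-137) = 5. Scale by 1: x₀ = 552.
General solution x = x₀ + 1519t; reducing mod 1519 gives x = 552 (and y = -137).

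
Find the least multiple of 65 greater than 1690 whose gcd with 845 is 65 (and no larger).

1755

845 = 65·13. Any k with gcd(k, 845) = 65 is a multiple of 65, say 65s, with s coprime to 13.
Need s > 1690/65, so s ≥ 27. First s ≥ 27 with gcd(s, 13) = 1 is s = 27. Thus k = 65·27 = 1755.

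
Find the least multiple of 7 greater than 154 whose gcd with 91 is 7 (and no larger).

161

91 = 7·13. Any a with gcd(a, 91) = 7 is a multiple of 7, say 7s, with s coprime to 13.
Need s > 154/7, so s ≥ 23. First s ≥ 23 with gcd(s, 13) = 1 is s = 23. Thus a = 7·23 = 161.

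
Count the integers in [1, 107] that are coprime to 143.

90

Prime factors of 143: 11, 13. Count integers ≤ 107 divisible by none of them.
By inclusion–exclusion: 107 − ⌊107/11⌋ − ⌊107/13⌋ + ⌊107/143⌋ = 90.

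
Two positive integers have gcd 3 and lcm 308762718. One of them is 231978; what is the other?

3993

Using ab = gcd(a,b)·lcm(a,b) = 3·308762718 = 926288154, we get b = 926288154/231978 = 3993.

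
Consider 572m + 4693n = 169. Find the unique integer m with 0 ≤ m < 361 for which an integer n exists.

Euclid: 4693 = 8·572 + 117; 572 = 4·117 + 104; 117 = 1·104 + 13; 104 = 8·13 + 0 → gcd = 13; 169 = 13·13.
Back-substitution yields 572·(-41) + 4693·(5) = 13, so one solution is m = -41·13 = -533, n = 5·13 = 65.
Solutions in m differ by 4693/13 = 361; the one in [0, 361) is -533 mod 361 = 189.

189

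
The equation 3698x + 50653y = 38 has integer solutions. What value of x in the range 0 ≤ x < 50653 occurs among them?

Reduce mod 50653: 3698x ≡ 38 (mod 50653). With g = gcd(3698, 50653) = 1 dividing 38, divide through: 3698x ≡ 38 (mod 50653).
Since gcd(3698, 50653) = 1, x ≡ 38·(3698)⁻¹ ≡ 26436 (mod 50653). Smallest non-negative: 26436.

26436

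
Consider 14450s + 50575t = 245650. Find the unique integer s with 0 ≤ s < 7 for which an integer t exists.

Reduce mod 50575: 14450s ≡ 245650 (mod 50575). With g = gcd(14450, 50575) = 7225 dividing 245650, divide through: 2s ≡ 34 (mod 7).
Since gcd(2, 7) = 1, s ≡ 34·(2)⁻¹ ≡ 3 (mod 7). Smallest non-negative: 3.

3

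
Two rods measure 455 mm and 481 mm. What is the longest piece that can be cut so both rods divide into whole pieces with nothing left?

Euclid: 481 = 1·455 + 26; 455 = 17·26 + 13; 26 = 2·13 + 0. Last nonzero remainder: 13.

13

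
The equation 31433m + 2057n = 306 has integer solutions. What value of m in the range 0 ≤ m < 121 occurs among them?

29

gcd(31433, 2057) = 17 (Euclid: 31433 = 15·2057 + 578; 2057 = 3·578 + 323; 578 = 1·323 + 255; 323 = 1·255 + 68; 255 = 3·68 + 51; 68 = 1·51 + 17; 51 = 3·17 + 0), and 17 | 306.
Extended Euclid: 31433·(-32) + 2057·(489) = 17. Scale by 18: m₀ = -576.
General solution m = m₀ + 121t; reducing mod 121 gives m = 29 (and n = -443).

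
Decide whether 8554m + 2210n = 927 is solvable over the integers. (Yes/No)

gcd(8554, 2210): 8554 = 3·2210 + 1924; 2210 = 1·1924 + 286; 1924 = 6·286 + 208; 286 = 1·208 + 78; 208 = 2·78 + 52; 78 = 1·52 + 26; 52 = 2·26 + 0 → 26
26 does not divide 927, so a solution does not exist.

No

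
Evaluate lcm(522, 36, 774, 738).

1840572

lcm(522, 36) = 522·36/gcd = 18792/18 = 1044
lcm(1044, 774) = 1044·774/gcd = 808056/18 = 44892
lcm(44892, 738) = 44892·738/gcd = 33130296/18 = 1840572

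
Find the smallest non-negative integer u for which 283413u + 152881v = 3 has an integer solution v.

130348

Reduce mod 152881: 283413u ≡ 3 (mod 152881). With g = gcd(283413, 152881) = 1 dividing 3, divide through: 283413u ≡ 3 (mod 152881).
Since gcd(283413, 152881) = 1, u ≡ 3·(283413)⁻¹ ≡ 130348 (mod 152881). Smallest non-negative: 130348.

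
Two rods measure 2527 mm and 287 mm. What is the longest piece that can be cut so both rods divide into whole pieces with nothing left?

2527 = 7 · 19²
287 = 7 · 41
Common: 7 = 7

7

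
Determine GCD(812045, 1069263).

169

812045 = 5 · 13² · 31²
1069263 = 3² · 13² · 19 · 37
Common: 13² = 169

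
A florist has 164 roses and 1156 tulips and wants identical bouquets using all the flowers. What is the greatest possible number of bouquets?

164 = 2² · 41
1156 = 2² · 17²
Common: 2² = 4

4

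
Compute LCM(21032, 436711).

834991432

21032 = 2³ · 11 · 239; 436711 = 11 · 29 · 37²
max exponents: 2³ · 11 · 29 · 37² · 239 = 834991432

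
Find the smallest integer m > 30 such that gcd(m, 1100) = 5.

gcd(m, 1100) = 5 forces 5 | m; write m = 5s. Then gcd(5s, 5·220) = 5·gcd(s, 220), so need gcd(s, 220) = 1.
5s > 30 gives s ≥ 7. The least s ≥ 7 coprime to 220 is 7, so m = 5·7 = 35.

35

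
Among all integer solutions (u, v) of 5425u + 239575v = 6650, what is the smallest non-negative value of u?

gcd(5425, 239575) = 175 (Euclid: 239575 = 44·5425 + 875; 5425 = 6·875 + 175; 875 = 5·175 + 0), and 175 | 6650.
Extended Euclid: 5425·(265) + 239575·(-6) = 175. Scale by 38: u₀ = 10070.
General solution u = u₀ + 1369t; reducing mod 1369 gives u = 487 (and v = -11).

487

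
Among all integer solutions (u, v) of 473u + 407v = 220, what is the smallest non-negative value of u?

28

Euclid: 473 = 1·407 + 66; 407 = 6·66 + 11; 66 = 6·11 + 0 → gcd = 11; 220 = 11·20.
Back-substitution yields 473·(-6) + 407·(7) = 11, so one solution is u = -6·20 = -120, v = 7·20 = 140.
Solutions in u differ by 407/11 = 37; the one in [0, 37) is -120 mod 37 = 28.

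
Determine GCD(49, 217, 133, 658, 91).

49 = 7²; 217 = 7 · 31; 133 = 7 · 19; 658 = 2 · 7 · 47; 91 = 7 · 13
gcd takes min exponent of each prime: 7 = 7

7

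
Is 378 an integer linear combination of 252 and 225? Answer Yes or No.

Yes

gcd(252, 225): 252 = 1·225 + 27; 225 = 8·27 + 9; 27 = 3·9 + 0 → 9
9 divides 378, so a solution exists.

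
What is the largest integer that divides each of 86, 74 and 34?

2

gcd(86, 74): 86 = 1·74 + 12; 74 = 6·12 + 2; 12 = 6·2 + 0 → 2
gcd(2, 34): 34 = 17·2 + 0 → 2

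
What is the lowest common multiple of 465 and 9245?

465 = 3 · 5 · 31; 9245 = 5 · 43²
max exponents: 3 · 5 · 31 · 43² = 859785

859785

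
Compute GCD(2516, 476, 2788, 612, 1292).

2516 = 2² · 17 · 37; 476 = 2² · 7 · 17; 2788 = 2² · 17 · 41; 612 = 2² · 3² · 17; 1292 = 2² · 17 · 19
gcd takes min exponent of each prime: 2² · 17 = 68

68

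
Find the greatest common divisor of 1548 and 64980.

Euclid: 64980 = 41·1548 + 1512; 1548 = 1·1512 + 36; 1512 = 42·36 + 0. Last nonzero remainder: 36.

36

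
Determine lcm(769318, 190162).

769318 = 2 · 11³ · 17²; 190162 = 2 · 7 · 17² · 47
max exponents: 2 · 7 · 11³ · 17² · 47 = 253105622

253105622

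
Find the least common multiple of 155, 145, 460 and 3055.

252672940

155 = 5 · 31; 145 = 5 · 29; 460 = 2² · 5 · 23; 3055 = 5 · 13 · 47
lcm takes max exponent of each prime: 2² · 5 · 13 · 23 · 29 · 31 · 47 = 252672940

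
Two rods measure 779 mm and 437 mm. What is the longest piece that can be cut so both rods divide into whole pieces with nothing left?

19

Euclid: 779 = 1·437 + 342; 437 = 1·342 + 95; 342 = 3·95 + 57; 95 = 1·57 + 38; 57 = 1·38 + 19; 38 = 2·19 + 0. Last nonzero remainder: 19.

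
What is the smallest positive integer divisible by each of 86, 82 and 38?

66994

86 = 2 · 43; 82 = 2 · 41; 38 = 2 · 19
lcm takes max exponent of each prime: 2 · 19 · 41 · 43 = 66994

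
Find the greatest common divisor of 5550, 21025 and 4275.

gcd(5550, 21025): 21025 = 3·5550 + 4375; 5550 = 1·4375 + 1175; 4375 = 3·1175 + 850; 1175 = 1·850 + 325; 850 = 2·325 + 200; 325 = 1·200 + 125; 200 = 1·125 + 75; 125 = 1·75 + 50; 75 = 1·50 + 25; 50 = 2·25 + 0 → 25
gcd(25, 4275): 4275 = 171·25 + 0 → 25

25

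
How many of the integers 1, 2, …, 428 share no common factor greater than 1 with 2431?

2431 = 11·13·17. Inclusion–exclusion on these primes:
428 − ⌊428/11⌋ − ⌊428/13⌋ − ⌊428/17⌋ + ⌊428/143⌋ + ⌊428/187⌋ + ⌊428/221⌋ − ⌊428/2431⌋ = 338

338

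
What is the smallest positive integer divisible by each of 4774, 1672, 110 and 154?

1814120

4774 = 2 · 7 · 11 · 31; 1672 = 2³ · 11 · 19; 110 = 2 · 5 · 11; 154 = 2 · 7 · 11
lcm takes max exponent of each prime: 2³ · 5 · 7 · 11 · 19 · 31 = 1814120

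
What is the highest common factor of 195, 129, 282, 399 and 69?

3

gcd(195, 129): 195 = 1·129 + 66; 129 = 1·66 + 63; 66 = 1·63 + 3; 63 = 21·3 + 0 → 3
gcd(3, 282): 282 = 94·3 + 0 → 3
gcd(3, 399): 399 = 133·3 + 0 → 3
gcd(3, 69): 69 = 23·3 + 0 → 3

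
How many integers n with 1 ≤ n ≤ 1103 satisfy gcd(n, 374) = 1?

374 = 2·11·17. Inclusion–exclusion on these primes:
1103 − ⌊1103/2⌋ − ⌊1103/11⌋ − ⌊1103/17⌋ + ⌊1103/22⌋ + ⌊1103/34⌋ + ⌊1103/187⌋ − ⌊1103/374⌋ = 473

473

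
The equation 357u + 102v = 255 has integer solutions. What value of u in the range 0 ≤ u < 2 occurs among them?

Euclid: 357 = 3·102 + 51; 102 = 2·51 + 0 → gcd = 51; 255 = 51·5.
Back-substitution yields 357·(1) + 102·(-3) = 51, so one solution is u = 1·5 = 5, v = -3·5 = -15.
Solutions in u differ by 102/51 = 2; the one in [0, 2) is 5 mod 2 = 1.

1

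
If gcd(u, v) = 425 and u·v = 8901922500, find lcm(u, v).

20945700

gcd·lcm = product, so lcm = 8901922500/425 = 20945700.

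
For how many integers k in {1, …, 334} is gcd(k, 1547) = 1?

1547 = 7·13·17. Inclusion–exclusion on these primes:
334 − ⌊334/7⌋ − ⌊334/13⌋ − ⌊334/17⌋ + ⌊334/91⌋ + ⌊334/119⌋ + ⌊334/221⌋ − ⌊334/1547⌋ = 249

249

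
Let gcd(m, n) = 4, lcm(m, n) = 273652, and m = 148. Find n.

m·n = gcd·lcm = 4·273652 = 1094608, so n = 1094608/148 = 7396.

7396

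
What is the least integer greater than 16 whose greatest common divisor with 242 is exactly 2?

gcd(k, 242) = 2 forces 2 | k; write k = 2s. Then gcd(2s, 2·121) = 2·gcd(s, 121), so need gcd(s, 121) = 1.
2s > 16 gives s ≥ 9. The least s ≥ 9 coprime to 121 is 9, so k = 2·9 = 18.

18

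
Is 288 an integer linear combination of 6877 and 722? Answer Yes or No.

Yes

By Bézout, 6877u − 722v = 288 has integer solutions iff gcd(6877, 722) | 288.
Euclid: 6877 = 9·722 + 379; 722 = 1·379 + 343; 379 = 1·343 + 36; 343 = 9·36 + 19; 36 = 1·19 + 17; 19 = 1·17 + 2; 17 = 8·2 + 1; 2 = 2·1 + 0. gcd = 1; 288 mod 1 = 0. Yes.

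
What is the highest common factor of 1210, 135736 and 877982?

1210 = 2 · 5 · 11²; 135736 = 2³ · 19² · 47; 877982 = 2 · 7² · 17² · 31
gcd takes min exponent of each prime: 2 = 2

2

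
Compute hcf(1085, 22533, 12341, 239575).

7

gcd(1085, 22533): 22533 = 20·1085 + 833; 1085 = 1·833 + 252; 833 = 3·252 + 77; 252 = 3·77 + 21; 77 = 3·21 + 14; 21 = 1·14 + 7; 14 = 2·7 + 0 → 7
gcd(7, 12341): 12341 = 1763·7 + 0 → 7
gcd(7, 239575): 239575 = 34225·7 + 0 → 7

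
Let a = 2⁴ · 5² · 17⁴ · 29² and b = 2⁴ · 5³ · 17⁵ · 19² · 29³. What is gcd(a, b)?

min exponent per shared prime: 2⁴ · 5² · 17⁴ · 29² = 28096464400

28096464400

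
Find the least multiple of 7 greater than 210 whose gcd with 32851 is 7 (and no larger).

217

gcd(x, 32851) = 7 forces 7 | x; write x = 7s. Then gcd(7s, 7·4693) = 7·gcd(s, 4693), so need gcd(s, 4693) = 1.
7s > 210 gives s ≥ 31. The least s ≥ 31 coprime to 4693 is 31, so x = 7·31 = 217.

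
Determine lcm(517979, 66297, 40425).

517979 = 7² · 11 · 31²; 66297 = 3 · 7² · 11 · 41; 40425 = 3 · 5² · 7² · 11
lcm takes max exponent of each prime: 3 · 5² · 7² · 11 · 31² · 41 = 1592785425

1592785425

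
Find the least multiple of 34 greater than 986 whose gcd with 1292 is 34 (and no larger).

1054

1292 = 34·38. Any t with gcd(t, 1292) = 34 is a multiple of 34, say 34s, with s coprime to 38.
Need s > 986/34, so s ≥ 30. First s ≥ 30 with gcd(s, 38) = 1 is s = 31. Thus t = 34·31 = 1054.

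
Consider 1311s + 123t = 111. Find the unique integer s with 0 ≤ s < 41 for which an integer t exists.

12

Reduce mod 123: 1311s ≡ 111 (mod 123). With g = gcd(1311, 123) = 3 dividing 111, divide through: 437s ≡ 37 (mod 41).
Since gcd(437, 41) = 1, s ≡ 37·(437)⁻¹ ≡ 12 (mod 41). Smallest non-negative: 12.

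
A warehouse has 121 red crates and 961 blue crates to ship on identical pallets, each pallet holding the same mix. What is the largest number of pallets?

1

Euclid: 961 = 7·121 + 114; 121 = 1·114 + 7; 114 = 16·7 + 2; 7 = 3·2 + 1; 2 = 2·1 + 0. Last nonzero remainder: 1.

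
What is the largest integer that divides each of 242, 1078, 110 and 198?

242 = 2 · 11²; 1078 = 2 · 7² · 11; 110 = 2 · 5 · 11; 198 = 2 · 3² · 11
gcd takes min exponent of each prime: 2 · 11 = 22

22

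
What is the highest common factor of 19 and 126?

19 = 19
126 = 2 · 3² · 7
Common: 1 = 1

1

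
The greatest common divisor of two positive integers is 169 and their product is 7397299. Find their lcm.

Since gcd(p,q)·lcm(p,q) = pq, lcm = 7397299/169 = 43771.

43771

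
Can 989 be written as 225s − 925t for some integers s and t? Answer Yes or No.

By Bézout, 225s − 925t = 989 has integer solutions iff gcd(225, 925) | 989.
Euclid: 925 = 4·225 + 25; 225 = 9·25 + 0. gcd = 25; 989 mod 25 = 14. No.

No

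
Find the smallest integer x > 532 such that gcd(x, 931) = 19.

551

931 = 19·49. Any x with gcd(x, 931) = 19 is a multiple of 19, say 19s, with s coprime to 49.
Need s > 532/19, so s ≥ 29. First s ≥ 29 with gcd(s, 49) = 1 is s = 29. Thus x = 19·29 = 551.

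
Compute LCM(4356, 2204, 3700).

2220144300

lcm(4356, 2204) = 4356·2204/gcd = 9600624/4 = 2400156
lcm(2400156, 3700) = 2400156·3700/gcd = 8880577200/4 = 2220144300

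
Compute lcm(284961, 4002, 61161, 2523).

7749872875938

284961 = 3 · 43 · 47²; 4002 = 2 · 3 · 23 · 29; 61161 = 3 · 19 · 29 · 37; 2523 = 3 · 29²
lcm takes max exponent of each prime: 2 · 3 · 19 · 23 · 29² · 37 · 43 · 47² = 7749872875938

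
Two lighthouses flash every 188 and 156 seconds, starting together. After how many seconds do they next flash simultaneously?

gcd first: 188 = 1·156 + 32; 156 = 4·32 + 28; 32 = 1·28 + 4; 28 = 7·4 + 0 → gcd = 4
lcm = 188·156/gcd = 29328/4 = 7332

7332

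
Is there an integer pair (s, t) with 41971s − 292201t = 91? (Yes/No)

gcd(41971, 292201): 292201 = 6·41971 + 40375; 41971 = 1·40375 + 1596; 40375 = 25·1596 + 475; 1596 = 3·475 + 171; 475 = 2·171 + 133; 171 = 1·133 + 38; 133 = 3·38 + 19; 38 = 2·19 + 0 → 19
19 does not divide 91, so a solution does not exist.

No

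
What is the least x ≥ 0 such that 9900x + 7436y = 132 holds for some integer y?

Reduce mod 7436: 9900x ≡ 132 (mod 7436). With g = gcd(9900, 7436) = 44 dividing 132, divide through: 225x ≡ 3 (mod 169).
Since gcd(225, 169) = 1, x ≡ 3·(225)⁻¹ ≡ 160 (mod 169). Smallest non-negative: 160.

160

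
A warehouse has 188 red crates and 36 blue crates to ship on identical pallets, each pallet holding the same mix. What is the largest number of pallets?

188 = 2² · 47
36 = 2² · 3²
Common: 2² = 4

4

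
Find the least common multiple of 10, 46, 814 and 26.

1216930

10 = 2 · 5; 46 = 2 · 23; 814 = 2 · 11 · 37; 26 = 2 · 13
lcm takes max exponent of each prime: 2 · 5 · 11 · 13 · 23 · 37 = 1216930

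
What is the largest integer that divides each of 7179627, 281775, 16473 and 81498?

867

gcd(7179627, 281775): 7179627 = 25·281775 + 135252; 281775 = 2·135252 + 11271; 135252 = 12·11271 + 0 → 11271
gcd(11271, 16473): 16473 = 1·11271 + 5202; 11271 = 2·5202 + 867; 5202 = 6·867 + 0 → 867
gcd(867, 81498): 81498 = 94·867 + 0 → 867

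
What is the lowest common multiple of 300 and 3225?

gcd first: 3225 = 10·300 + 225; 300 = 1·225 + 75; 225 = 3·75 + 0 → gcd = 75
lcm = 300·3225/gcd = 967500/75 = 12900

12900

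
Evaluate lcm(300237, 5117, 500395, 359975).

lcm(300237, 5117) = 300237·5117/gcd = 1536312729/119 = 12910191
lcm(12910191, 500395) = 12910191·500395/gcd = 6460195025445/100079 = 64550955
lcm(64550955, 359975) = 64550955·359975/gcd = 23236730026125/595 = 39053327775

39053327775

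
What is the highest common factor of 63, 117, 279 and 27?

gcd(63, 117): 117 = 1·63 + 54; 63 = 1·54 + 9; 54 = 6·9 + 0 → 9
gcd(9, 279): 279 = 31·9 + 0 → 9
gcd(9, 27): 27 = 3·9 + 0 → 9

9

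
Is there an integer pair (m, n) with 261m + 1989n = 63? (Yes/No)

Yes

By Bézout, 261m + 1989n = 63 has integer solutions iff gcd(261, 1989) | 63.
Euclid: 1989 = 7·261 + 162; 261 = 1·162 + 99; 162 = 1·99 + 63; 99 = 1·63 + 36; 63 = 1·36 + 27; 36 = 1·27 + 9; 27 = 3·9 + 0. gcd = 9; 63 mod 9 = 0. Yes.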